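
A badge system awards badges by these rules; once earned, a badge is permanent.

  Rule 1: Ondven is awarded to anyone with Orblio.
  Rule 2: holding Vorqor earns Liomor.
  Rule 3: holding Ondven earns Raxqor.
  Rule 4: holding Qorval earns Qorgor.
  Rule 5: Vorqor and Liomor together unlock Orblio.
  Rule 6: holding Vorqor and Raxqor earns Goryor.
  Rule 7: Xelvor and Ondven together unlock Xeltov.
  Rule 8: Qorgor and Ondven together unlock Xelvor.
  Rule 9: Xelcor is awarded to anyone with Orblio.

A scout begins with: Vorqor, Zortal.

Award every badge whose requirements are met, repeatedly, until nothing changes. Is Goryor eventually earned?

With Vorqor, Liomor is earned (Rule 2).
With Vorqor and Liomor, Orblio is earned (Rule 5).
With Orblio, Ondven is earned (Rule 1).
With Ondven, Raxqor is earned (Rule 3).
With Vorqor and Raxqor, Goryor is earned (Rule 6).

Yes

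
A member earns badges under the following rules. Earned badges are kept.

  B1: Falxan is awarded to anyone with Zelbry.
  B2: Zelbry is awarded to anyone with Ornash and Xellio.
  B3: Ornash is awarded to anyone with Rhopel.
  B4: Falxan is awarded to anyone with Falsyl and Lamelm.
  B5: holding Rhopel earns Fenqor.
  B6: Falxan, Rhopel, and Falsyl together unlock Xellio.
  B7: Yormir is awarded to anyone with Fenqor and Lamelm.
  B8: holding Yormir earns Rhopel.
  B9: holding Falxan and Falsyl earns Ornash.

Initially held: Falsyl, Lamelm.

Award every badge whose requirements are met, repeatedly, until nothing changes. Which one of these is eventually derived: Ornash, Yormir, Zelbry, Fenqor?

Ornash

With Falsyl and Lamelm, Falxan is earned (B4).
With Falxan and Falsyl, Ornash is earned (B9).
Yormir would need Fenqor and Lamelm (B7), but Fenqor is never earned. Fenqor would need Rhopel (B5), but Rhopel is never earned. Zelbry would need Ornash and Xellio (B2), but Xellio is never earned.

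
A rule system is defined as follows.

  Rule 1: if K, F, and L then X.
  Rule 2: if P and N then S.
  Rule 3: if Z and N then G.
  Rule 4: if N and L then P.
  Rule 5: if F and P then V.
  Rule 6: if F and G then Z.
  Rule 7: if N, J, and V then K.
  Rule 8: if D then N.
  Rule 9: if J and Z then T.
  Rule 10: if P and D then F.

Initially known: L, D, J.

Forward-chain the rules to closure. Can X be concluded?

D holds, so N follows (Rule 8).
N and L hold, so P follows (Rule 4).
P and D hold, so F follows (Rule 10).
From F and P, Rule 5 gives V.
From N, J, and V, Rule 7 gives K.
K, F, and L hold, so X follows (Rule 1).

Yes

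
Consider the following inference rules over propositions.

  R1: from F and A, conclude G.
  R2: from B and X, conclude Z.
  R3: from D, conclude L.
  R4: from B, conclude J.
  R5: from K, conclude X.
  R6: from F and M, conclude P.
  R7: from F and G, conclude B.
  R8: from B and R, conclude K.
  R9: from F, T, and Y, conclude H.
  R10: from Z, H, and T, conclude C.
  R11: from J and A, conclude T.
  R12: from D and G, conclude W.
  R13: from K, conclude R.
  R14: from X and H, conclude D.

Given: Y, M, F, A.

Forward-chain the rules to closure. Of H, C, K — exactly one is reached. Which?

H

F and A hold, so G follows (R1).
F and G hold, so B follows (R7).
B holds, so J follows (R4).
J and A hold, so T follows (R11).
From F, T, and Y, R9 gives H.
C would need Z, H, and T (R10), but Z is never established. K would need B and R (R8), but R is never established.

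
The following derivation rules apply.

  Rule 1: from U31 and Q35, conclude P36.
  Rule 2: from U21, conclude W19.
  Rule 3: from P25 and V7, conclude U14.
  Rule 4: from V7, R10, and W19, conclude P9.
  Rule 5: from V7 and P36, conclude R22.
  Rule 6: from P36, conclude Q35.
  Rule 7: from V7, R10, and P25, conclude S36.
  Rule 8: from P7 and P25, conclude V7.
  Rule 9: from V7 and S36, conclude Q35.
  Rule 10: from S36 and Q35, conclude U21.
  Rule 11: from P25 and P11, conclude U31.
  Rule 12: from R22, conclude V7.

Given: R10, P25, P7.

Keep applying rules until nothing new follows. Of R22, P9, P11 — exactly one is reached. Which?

P9

From P7 and P25, Rule 8 gives V7.
V7, R10, and P25 hold, so S36 follows (Rule 7).
V7 and S36 hold, so Q35 follows (Rule 9).
S36 and Q35 hold, so U21 follows (Rule 10).
From U21, Rule 2 gives W19.
From V7, R10, and W19, Rule 4 gives P9.
No rule produces P11, and it is not given. R22 would need V7 and P36 (Rule 5), but P36 is never established.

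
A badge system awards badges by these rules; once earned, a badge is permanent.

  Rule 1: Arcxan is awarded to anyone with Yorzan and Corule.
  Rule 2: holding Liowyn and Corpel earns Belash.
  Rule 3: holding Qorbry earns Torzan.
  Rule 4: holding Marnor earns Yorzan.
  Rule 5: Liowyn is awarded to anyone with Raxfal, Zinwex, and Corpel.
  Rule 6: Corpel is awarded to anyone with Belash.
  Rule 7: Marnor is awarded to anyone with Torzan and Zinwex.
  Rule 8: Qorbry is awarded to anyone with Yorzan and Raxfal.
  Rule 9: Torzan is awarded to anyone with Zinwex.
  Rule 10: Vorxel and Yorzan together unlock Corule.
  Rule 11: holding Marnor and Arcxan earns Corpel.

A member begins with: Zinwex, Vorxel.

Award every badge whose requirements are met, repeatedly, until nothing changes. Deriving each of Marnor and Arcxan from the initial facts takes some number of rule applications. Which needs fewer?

Marnor: With Zinwex, Torzan is earned (Rule 9). With Torzan and Zinwex, Marnor is earned (Rule 7). [2 rule applications]
Arcxan: With Zinwex, Torzan is earned (Rule 9). With Torzan and Zinwex, Marnor is earned (Rule 7). With Marnor, Yorzan is earned (Rule 4). With Vorxel and Yorzan, Corule is earned (Rule 10). With Yorzan and Corule, Arcxan is earned (Rule 1). [5 rule applications]
Marnor needs fewer.

Marnor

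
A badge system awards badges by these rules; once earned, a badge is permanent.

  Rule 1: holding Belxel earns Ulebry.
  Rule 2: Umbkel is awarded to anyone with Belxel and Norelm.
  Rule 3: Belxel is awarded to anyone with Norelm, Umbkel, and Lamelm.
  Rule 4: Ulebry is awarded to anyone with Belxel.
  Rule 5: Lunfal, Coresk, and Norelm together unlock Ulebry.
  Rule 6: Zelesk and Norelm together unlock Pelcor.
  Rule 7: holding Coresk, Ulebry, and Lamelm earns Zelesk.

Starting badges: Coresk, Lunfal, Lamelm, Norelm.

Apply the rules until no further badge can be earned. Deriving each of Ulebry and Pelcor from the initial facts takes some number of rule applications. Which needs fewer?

Ulebry: With Lunfal, Coresk, and Norelm, Ulebry is earned (Rule 5). [1 rule application]
Pelcor: With Lunfal, Coresk, and Norelm, Ulebry is earned (Rule 5). With Coresk, Ulebry, and Lamelm, Zelesk is earned (Rule 7). With Zelesk and Norelm, Pelcor is earned (Rule 6). [3 rule applications]
Ulebry needs fewer.

Ulebry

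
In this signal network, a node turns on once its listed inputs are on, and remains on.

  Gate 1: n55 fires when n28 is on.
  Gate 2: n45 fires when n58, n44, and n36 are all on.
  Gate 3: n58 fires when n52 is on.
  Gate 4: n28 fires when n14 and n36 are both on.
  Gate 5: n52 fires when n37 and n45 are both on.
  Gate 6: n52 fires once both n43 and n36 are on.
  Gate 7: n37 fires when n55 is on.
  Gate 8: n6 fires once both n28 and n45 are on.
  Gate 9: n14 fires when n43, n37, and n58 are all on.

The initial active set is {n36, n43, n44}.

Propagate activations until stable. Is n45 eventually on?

Yes

Gate 6: n43 and n36 on → n52 on.
n52 is on, so n58 fires (Gate 3).
n58, n44, and n36 are on, so n45 fires (Gate 2).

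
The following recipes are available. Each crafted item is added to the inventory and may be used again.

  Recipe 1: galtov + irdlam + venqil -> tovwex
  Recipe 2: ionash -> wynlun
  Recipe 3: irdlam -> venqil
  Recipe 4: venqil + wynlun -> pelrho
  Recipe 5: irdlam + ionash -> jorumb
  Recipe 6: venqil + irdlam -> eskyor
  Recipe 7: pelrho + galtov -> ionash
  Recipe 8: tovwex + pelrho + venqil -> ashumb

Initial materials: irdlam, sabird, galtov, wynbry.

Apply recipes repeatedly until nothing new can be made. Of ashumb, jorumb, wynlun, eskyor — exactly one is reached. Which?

irdlam -> venqil (Recipe 3).
Using Recipe 6, venqil and irdlam make eskyor.
ashumb would need tovwex, pelrho, and venqil (Recipe 8), but pelrho is never obtained. wynlun would need ionash (Recipe 2), but ionash is never obtained. jorumb would need irdlam and ionash (Recipe 5), but ionash is never obtained.

eskyor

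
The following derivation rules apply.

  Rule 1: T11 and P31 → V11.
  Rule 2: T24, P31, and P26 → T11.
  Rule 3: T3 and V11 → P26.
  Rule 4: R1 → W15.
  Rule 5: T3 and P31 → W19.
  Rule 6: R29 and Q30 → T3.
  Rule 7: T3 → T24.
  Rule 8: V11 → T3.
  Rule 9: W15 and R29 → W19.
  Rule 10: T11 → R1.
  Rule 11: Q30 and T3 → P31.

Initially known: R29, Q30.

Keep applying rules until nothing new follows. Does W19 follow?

From R29 and Q30, Rule 6 gives T3.
Q30 and T3 hold, so P31 follows (Rule 11).
From T3 and P31, Rule 5 gives W19.

Yes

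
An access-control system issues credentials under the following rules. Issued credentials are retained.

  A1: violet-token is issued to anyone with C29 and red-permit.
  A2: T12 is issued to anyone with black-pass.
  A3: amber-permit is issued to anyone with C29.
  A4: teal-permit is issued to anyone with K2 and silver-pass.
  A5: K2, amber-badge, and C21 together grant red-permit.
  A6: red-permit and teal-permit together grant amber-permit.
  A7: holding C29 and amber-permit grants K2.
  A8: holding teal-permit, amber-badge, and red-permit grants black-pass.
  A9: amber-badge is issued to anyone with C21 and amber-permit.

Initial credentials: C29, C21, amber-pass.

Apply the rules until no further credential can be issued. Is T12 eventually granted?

T12 would need black-pass (A2), but black-pass is never granted.

No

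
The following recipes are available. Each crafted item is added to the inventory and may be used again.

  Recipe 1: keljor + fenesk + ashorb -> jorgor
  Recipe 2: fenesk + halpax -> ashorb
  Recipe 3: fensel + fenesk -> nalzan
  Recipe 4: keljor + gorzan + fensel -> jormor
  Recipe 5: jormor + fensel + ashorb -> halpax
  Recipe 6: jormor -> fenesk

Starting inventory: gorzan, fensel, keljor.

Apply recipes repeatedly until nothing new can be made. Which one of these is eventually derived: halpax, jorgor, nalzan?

nalzan

keljor + gorzan + fensel -> jormor (Recipe 4).
Using Recipe 6, jormor makes fenesk.
fensel + fenesk -> nalzan (Recipe 3).
jorgor would need keljor, fenesk, and ashorb (Recipe 1), but ashorb is never obtained. halpax would need jormor, fensel, and ashorb (Recipe 5), but ashorb is never obtained.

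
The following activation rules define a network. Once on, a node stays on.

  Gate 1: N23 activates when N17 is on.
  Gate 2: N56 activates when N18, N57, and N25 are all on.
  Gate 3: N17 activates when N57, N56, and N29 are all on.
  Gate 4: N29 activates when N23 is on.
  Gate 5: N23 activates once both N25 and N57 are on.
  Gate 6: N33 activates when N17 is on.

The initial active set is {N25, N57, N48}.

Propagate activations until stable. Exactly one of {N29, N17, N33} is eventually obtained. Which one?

N25 and N57 are on, so N23 activates (Gate 5).
N23 is on, so N29 activates (Gate 4).
N33 would need N17 (Gate 6), but N17 never turns on. N17 would need N57, N56, and N29 (Gate 3), but N56 never turns on.

N29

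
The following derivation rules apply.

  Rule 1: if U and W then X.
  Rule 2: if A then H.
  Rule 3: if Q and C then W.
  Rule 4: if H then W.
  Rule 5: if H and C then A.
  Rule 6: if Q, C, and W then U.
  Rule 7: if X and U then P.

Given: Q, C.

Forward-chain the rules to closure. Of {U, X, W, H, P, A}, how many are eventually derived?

Q and C hold, so W follows (Rule 3).
From Q, C, and W, Rule 6 gives U.
U and W hold, so X follows (Rule 1).
X and U hold, so P follows (Rule 7).
U: reached.
X: reached.
W: reached.
H would need A (Rule 2), but A is never established.
P: reached.
A would need H and C (Rule 5), but H is never established.
Reached: U, X, W, and P — 4 of the 6.

4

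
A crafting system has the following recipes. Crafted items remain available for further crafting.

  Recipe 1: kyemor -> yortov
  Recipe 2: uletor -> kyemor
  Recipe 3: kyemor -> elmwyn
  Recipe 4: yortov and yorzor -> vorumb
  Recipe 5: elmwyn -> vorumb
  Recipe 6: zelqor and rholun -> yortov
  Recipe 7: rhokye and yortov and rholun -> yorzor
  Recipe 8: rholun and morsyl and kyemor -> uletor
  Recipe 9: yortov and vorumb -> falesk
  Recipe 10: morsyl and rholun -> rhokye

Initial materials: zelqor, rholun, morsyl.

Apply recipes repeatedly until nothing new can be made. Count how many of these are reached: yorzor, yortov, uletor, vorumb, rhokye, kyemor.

Using Recipe 6, zelqor and rholun make yortov.
morsyl and rholun -> rhokye (Recipe 10).
rhokye and yortov and rholun -> yorzor (Recipe 7).
Using Recipe 4, yortov and yorzor make vorumb.
yorzor: reached.
yortov: reached.
uletor would need rholun, morsyl, and kyemor (Recipe 8), but kyemor is never obtained.
vorumb: reached.
rhokye: reached.
kyemor would need uletor (Recipe 2), but uletor is never obtained.
Reached: yorzor, yortov, vorumb, and rhokye — 4 of the 6.

4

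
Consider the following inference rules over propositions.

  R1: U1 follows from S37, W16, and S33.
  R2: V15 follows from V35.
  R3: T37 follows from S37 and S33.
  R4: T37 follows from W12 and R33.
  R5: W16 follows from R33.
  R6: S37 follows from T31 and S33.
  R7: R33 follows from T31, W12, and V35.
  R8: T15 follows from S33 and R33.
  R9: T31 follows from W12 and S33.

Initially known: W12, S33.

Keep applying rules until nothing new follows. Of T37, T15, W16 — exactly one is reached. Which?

T37

W12 and S33 hold, so T31 follows (R9).
T31 and S33 hold, so S37 follows (R6).
From S37 and S33, R3 gives T37.
T15 would need S33 and R33 (R8), but R33 is never established. W16 would need R33 (R5), but R33 is never established.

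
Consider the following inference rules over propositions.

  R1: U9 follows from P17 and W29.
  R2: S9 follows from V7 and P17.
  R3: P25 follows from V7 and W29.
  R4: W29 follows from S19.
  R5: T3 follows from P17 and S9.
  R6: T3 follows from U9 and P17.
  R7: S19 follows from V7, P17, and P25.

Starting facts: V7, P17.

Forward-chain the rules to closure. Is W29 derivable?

No

W29 would need S19 (R4), but S19 is never established.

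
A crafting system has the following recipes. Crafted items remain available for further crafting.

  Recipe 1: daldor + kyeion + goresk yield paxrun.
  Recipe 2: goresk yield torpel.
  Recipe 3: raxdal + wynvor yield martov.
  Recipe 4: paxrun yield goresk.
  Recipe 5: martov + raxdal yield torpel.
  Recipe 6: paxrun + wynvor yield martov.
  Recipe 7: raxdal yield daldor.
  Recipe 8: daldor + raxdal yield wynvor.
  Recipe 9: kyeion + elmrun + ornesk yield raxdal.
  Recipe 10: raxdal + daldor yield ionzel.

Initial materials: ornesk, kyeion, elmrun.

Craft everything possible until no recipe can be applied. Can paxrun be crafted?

paxrun would need daldor, kyeion, and goresk (Recipe 1), but goresk is never obtained.

No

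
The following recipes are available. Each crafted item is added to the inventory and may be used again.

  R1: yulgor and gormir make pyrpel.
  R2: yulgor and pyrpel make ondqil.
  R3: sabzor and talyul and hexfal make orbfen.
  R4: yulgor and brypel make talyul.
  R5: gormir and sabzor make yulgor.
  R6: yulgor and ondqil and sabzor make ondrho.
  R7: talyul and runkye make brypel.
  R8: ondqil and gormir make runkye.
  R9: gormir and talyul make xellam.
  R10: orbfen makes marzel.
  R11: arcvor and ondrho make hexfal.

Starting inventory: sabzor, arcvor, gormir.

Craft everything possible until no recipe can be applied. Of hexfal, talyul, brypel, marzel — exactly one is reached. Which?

hexfal

Using R5, gormir and sabzor make yulgor.
yulgor and gormir → pyrpel (R1).
yulgor and pyrpel → ondqil (R2).
Using R6, yulgor, ondqil, and sabzor make ondrho.
arcvor and ondrho → hexfal (R11).
marzel would need orbfen (R10), but orbfen is never obtained. brypel would need talyul and runkye (R7), but talyul is never obtained. talyul would need yulgor and brypel (R4), but brypel is never obtained.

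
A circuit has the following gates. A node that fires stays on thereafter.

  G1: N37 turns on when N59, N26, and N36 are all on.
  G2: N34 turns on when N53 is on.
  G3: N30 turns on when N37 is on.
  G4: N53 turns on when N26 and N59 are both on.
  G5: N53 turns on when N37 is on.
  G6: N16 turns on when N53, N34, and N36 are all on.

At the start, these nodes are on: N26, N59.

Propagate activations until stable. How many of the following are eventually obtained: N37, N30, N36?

N37 would need N59, N26, and N36 (G1), but N36 never turns on.
N30 would need N37 (G3), but N37 never turns on.
No rule produces N36, and it is not given.
None of the 3 are reached.

0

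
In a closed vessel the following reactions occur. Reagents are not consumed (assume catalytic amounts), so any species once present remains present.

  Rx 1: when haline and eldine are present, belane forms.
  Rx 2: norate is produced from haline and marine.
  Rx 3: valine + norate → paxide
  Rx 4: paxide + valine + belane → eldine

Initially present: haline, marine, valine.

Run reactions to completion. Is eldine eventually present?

No

eldine would need paxide, valine, and belane (Rx 4), but belane never forms.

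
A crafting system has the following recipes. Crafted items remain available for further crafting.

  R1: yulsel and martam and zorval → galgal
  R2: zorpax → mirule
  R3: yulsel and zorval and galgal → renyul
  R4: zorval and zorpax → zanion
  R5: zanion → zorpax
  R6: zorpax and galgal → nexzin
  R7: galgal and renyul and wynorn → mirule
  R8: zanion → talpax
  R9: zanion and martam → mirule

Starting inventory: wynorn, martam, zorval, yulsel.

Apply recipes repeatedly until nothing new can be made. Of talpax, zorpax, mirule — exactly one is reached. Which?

Using R1, yulsel, martam, and zorval make galgal.
Using R3, yulsel, zorval, and galgal make renyul.
galgal and renyul and wynorn → mirule (R7).
zorpax would need zanion (R5), but zanion is never obtained. talpax would need zanion (R8), but zanion is never obtained.

mirule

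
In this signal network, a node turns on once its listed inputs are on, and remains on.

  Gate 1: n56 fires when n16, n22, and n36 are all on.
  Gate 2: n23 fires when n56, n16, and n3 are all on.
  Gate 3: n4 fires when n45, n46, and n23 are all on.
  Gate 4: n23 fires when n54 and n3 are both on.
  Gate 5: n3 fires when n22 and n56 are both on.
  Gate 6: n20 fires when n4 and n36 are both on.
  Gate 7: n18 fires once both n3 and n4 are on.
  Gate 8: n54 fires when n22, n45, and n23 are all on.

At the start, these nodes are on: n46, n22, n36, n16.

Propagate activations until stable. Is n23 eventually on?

Yes

Gate 1: n16, n22, and n36 on → n56 on.
n22 and n56 are on, so n3 fires (Gate 5).
n56, n16, and n3 are on, so n23 fires (Gate 2).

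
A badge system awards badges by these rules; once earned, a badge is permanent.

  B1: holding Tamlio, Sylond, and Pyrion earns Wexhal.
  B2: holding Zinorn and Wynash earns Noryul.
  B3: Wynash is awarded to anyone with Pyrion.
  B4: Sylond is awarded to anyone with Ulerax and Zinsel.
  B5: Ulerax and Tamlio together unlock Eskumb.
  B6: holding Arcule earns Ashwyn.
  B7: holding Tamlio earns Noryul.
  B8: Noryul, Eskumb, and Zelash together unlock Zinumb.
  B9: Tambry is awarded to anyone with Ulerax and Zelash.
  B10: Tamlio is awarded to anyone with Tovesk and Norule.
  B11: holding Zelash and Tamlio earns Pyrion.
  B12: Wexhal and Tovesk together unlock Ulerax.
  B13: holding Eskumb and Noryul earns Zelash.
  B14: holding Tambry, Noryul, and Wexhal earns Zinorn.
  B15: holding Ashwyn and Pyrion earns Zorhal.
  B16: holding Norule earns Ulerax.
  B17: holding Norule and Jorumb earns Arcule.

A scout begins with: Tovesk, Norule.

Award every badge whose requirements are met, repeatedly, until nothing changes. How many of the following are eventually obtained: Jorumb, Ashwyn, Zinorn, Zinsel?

0

No rule produces Jorumb, and it is not given.
Ashwyn would need Arcule (B6), but Arcule is never earned.
Zinorn would need Tambry, Noryul, and Wexhal (B14), but Wexhal is never earned.
No rule produces Zinsel, and it is not given.
None of the 4 are reached.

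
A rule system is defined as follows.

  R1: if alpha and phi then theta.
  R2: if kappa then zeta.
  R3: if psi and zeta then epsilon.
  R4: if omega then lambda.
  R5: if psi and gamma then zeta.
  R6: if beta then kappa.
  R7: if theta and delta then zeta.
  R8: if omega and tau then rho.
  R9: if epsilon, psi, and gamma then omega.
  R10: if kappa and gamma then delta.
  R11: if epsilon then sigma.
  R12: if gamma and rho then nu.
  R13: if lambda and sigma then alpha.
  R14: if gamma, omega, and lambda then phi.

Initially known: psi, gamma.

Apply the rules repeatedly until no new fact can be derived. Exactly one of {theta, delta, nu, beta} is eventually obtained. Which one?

theta

psi and gamma hold, so zeta follows (R5).
From psi and zeta, R3 gives epsilon.
From epsilon, psi, and gamma, R9 gives omega.
epsilon holds, so sigma follows (R11).
From omega, R4 gives lambda.
gamma, omega, and lambda hold, so phi follows (R14).
From lambda and sigma, R13 gives alpha.
From alpha and phi, R1 gives theta.
nu would need gamma and rho (R12), but rho is never established. delta would need kappa and gamma (R10), but kappa is never established. No rule produces beta, and it is not given.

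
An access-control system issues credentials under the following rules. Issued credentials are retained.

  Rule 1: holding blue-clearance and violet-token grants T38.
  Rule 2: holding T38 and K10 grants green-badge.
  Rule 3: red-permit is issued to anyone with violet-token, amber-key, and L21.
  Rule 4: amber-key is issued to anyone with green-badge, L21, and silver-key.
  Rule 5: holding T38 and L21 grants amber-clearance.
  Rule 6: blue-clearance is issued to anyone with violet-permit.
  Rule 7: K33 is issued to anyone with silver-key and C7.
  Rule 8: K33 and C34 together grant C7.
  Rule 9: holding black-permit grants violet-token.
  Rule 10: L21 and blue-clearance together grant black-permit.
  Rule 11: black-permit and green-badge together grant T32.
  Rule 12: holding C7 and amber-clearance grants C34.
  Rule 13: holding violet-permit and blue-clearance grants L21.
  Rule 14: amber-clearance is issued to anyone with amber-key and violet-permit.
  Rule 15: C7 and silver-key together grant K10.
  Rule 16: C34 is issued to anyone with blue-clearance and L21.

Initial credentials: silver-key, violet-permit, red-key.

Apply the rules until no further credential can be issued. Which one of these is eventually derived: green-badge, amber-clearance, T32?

amber-clearance

Holding violet-permit grants blue-clearance (Rule 6).
Holding violet-permit and blue-clearance grants L21 (Rule 13).
Holding L21 and blue-clearance grants black-permit (Rule 10).
Holding black-permit grants violet-token (Rule 9).
Holding blue-clearance and violet-token grants T38 (Rule 1).
Holding T38 and L21 grants amber-clearance (Rule 5).
T32 would need black-permit and green-badge (Rule 11), but green-badge is never granted. green-badge would need T38 and K10 (Rule 2), but K10 is never granted.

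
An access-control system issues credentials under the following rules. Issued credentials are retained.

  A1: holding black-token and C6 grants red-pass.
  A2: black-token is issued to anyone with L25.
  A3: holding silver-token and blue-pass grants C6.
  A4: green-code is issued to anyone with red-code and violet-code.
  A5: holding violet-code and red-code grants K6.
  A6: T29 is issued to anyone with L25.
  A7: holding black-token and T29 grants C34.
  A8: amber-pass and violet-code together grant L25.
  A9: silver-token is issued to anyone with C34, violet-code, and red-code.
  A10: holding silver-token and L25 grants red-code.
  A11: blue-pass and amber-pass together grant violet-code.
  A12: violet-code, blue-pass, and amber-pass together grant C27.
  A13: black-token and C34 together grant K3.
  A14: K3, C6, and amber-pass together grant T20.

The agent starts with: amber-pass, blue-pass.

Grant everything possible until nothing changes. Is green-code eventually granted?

green-code would need red-code and violet-code (A4), but red-code is never granted.

No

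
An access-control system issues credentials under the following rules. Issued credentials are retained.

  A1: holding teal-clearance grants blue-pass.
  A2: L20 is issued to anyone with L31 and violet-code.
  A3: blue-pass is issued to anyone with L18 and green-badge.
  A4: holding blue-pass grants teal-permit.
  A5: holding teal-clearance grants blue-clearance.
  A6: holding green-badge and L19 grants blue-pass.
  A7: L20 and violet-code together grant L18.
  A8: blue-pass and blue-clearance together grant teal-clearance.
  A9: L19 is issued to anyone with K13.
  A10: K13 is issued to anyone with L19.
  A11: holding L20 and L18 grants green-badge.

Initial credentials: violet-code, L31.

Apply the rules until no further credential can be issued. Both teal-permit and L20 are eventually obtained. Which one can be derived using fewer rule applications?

L20

L20: Holding L31 and violet-code grants L20 (A2). [1 rule application]
teal-permit: Holding L31 and violet-code grants L20 (A2). Holding L20 and violet-code grants L18 (A7). Holding L20 and L18 grants green-badge (A11). Holding L18 and green-badge grants blue-pass (A3). Holding blue-pass grants teal-permit (A4). [5 rule applications]
L20 needs fewer.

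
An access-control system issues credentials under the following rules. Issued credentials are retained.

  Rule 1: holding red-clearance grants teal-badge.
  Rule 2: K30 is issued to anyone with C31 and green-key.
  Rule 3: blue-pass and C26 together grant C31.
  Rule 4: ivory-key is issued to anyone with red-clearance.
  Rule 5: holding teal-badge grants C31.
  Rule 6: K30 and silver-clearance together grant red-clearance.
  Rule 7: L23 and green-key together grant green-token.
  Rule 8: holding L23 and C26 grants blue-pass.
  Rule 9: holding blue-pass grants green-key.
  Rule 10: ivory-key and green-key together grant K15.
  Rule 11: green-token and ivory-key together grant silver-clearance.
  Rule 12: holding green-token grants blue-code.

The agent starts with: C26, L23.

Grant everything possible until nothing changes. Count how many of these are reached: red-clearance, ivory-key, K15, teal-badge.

0

red-clearance would need K30 and silver-clearance (Rule 6), but silver-clearance is never granted.
ivory-key would need red-clearance (Rule 4), but red-clearance is never granted.
K15 would need ivory-key and green-key (Rule 10), but ivory-key is never granted.
teal-badge would need red-clearance (Rule 1), but red-clearance is never granted.
None of the 4 are reached.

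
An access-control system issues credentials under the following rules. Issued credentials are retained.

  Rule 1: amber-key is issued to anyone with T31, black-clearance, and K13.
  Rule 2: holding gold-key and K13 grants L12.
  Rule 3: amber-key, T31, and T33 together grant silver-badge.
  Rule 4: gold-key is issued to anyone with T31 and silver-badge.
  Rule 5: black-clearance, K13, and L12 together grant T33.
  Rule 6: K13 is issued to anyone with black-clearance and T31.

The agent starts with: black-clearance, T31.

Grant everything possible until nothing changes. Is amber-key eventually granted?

Yes

Holding black-clearance and T31 grants K13 (Rule 6).
Holding T31, black-clearance, and K13 grants amber-key (Rule 1).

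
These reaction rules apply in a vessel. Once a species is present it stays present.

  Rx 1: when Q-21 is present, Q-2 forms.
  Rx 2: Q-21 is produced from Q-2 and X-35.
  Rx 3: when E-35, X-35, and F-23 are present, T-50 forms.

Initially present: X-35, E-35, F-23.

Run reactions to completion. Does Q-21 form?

Q-21 would need Q-2 and X-35 (Rx 2), but Q-2 never forms.

No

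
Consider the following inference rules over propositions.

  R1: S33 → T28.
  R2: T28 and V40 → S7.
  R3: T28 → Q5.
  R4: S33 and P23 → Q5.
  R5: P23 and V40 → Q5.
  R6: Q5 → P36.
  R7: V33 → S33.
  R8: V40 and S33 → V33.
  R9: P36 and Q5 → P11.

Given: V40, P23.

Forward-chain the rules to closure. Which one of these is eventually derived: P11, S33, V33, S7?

From P23 and V40, R5 gives Q5.
Q5 holds, so P36 follows (R6).
P36 and Q5 hold, so P11 follows (R9).
S7 would need T28 and V40 (R2), but T28 is never established. V33 would need V40 and S33 (R8), but S33 is never established. S33 would need V33 (R7), but V33 is never established.

P11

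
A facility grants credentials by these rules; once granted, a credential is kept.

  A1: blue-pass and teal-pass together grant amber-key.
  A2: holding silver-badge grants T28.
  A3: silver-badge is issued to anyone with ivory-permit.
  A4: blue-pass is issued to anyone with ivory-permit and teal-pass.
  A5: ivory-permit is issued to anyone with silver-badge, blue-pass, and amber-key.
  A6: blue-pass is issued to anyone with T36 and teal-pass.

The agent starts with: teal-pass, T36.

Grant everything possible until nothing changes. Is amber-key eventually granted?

Holding T36 and teal-pass grants blue-pass (A6).
Holding blue-pass and teal-pass grants amber-key (A1).

Yes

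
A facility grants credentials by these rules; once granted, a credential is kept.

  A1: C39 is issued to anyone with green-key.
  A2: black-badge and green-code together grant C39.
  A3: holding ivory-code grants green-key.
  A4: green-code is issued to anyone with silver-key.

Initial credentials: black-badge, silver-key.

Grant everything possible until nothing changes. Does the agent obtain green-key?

No

green-key would need ivory-code (A3), but ivory-code is never granted.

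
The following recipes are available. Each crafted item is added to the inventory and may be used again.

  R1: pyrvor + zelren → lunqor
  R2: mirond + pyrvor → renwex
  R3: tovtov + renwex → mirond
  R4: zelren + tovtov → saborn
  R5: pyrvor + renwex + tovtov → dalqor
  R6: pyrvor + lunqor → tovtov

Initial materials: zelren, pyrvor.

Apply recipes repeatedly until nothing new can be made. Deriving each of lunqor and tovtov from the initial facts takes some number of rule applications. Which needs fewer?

lunqor

lunqor: Using R1, pyrvor and zelren make lunqor. [1 rule application]
tovtov: Using R1, pyrvor and zelren make lunqor. pyrvor + lunqor → tovtov (R6). [2 rule applications]
lunqor needs fewer.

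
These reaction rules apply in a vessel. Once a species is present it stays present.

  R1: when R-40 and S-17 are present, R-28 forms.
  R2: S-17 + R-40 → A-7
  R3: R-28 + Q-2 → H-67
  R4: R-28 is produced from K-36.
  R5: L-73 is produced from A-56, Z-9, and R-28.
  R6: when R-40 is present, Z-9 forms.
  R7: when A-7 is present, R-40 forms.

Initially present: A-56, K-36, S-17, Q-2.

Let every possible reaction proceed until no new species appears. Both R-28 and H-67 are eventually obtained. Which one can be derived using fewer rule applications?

R-28: K-36 present → R-28 forms (R4). [1 rule application]
H-67: K-36 present → R-28 forms (R4). R-28 and Q-2 present → H-67 forms (R3). [2 rule applications]
R-28 needs fewer.

R-28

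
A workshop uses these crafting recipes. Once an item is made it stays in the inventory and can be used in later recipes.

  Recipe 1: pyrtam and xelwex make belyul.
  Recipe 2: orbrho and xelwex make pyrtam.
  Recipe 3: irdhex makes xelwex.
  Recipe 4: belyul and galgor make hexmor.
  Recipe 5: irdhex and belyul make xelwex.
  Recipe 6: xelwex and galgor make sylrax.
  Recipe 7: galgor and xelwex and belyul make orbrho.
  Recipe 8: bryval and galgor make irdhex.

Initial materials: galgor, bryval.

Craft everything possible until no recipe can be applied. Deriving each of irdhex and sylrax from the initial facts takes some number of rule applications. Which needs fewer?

irdhex

irdhex: Using Recipe 8, bryval and galgor make irdhex. [1 rule application]
sylrax: bryval and galgor → irdhex (Recipe 8). irdhex → xelwex (Recipe 3). Using Recipe 6, xelwex and galgor make sylrax. [3 rule applications]
irdhex needs fewer.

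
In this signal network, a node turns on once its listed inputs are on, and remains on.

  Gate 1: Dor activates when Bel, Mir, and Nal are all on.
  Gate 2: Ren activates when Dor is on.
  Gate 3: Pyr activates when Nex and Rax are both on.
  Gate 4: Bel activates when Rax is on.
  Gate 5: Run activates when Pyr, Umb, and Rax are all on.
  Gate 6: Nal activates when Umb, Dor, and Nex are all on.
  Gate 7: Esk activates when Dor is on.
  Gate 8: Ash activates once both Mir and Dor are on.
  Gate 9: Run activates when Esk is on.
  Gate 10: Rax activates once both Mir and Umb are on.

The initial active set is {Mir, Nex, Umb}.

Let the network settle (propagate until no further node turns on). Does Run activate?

Gate 10: Mir and Umb on → Rax on.
Nex and Rax are on, so Pyr activates (Gate 3).
Pyr, Umb, and Rax are on, so Run activates (Gate 5).

Yes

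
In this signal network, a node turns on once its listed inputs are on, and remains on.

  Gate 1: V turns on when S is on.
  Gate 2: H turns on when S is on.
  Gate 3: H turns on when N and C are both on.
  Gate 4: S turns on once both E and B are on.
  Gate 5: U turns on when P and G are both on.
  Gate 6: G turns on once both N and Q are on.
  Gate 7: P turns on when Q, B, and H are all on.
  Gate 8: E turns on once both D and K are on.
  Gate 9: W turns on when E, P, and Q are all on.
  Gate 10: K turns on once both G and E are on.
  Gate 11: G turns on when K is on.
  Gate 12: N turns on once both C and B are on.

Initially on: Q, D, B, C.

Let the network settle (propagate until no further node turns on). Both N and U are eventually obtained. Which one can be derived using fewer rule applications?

N

N: Gate 12: C and B on → N on. [1 rule application]
U: Gate 12: C and B on → N on. Gate 6: N and Q on → G on. N and C are on, so H turns on (Gate 3). Gate 7: Q, B, and H on → P on. P and G are on, so U turns on (Gate 5). [5 rule applications]
N needs fewer.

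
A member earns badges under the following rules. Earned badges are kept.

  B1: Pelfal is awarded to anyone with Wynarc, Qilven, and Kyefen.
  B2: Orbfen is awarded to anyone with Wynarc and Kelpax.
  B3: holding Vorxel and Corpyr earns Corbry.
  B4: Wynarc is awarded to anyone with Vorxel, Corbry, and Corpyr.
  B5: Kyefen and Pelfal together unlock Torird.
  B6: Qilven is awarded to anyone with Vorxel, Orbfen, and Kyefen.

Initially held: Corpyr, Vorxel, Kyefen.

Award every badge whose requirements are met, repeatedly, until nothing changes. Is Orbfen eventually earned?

No

Orbfen would need Wynarc and Kelpax (B2), but Kelpax is never earned.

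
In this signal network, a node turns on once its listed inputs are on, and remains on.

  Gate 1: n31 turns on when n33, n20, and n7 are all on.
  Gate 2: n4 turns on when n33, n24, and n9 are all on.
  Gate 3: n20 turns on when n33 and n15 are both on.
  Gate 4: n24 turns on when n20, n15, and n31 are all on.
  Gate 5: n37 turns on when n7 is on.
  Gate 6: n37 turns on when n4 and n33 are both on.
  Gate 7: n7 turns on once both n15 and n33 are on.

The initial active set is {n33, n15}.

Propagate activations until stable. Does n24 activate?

Yes

Gate 7: n15 and n33 on → n7 on.
n33 and n15 are on, so n20 turns on (Gate 3).
Gate 1: n33, n20, and n7 on → n31 on.
n20, n15, and n31 are on, so n24 turns on (Gate 4).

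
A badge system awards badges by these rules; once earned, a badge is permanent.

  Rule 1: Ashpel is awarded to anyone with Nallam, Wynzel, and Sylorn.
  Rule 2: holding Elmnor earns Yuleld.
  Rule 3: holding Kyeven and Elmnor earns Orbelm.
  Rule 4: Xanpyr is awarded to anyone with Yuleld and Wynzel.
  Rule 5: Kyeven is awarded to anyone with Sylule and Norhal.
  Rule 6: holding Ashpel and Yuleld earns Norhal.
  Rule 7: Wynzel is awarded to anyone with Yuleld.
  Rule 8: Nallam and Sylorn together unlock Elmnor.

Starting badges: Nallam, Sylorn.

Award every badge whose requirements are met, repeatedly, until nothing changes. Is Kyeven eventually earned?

Kyeven would need Sylule and Norhal (Rule 5), but Sylule is never earned.

No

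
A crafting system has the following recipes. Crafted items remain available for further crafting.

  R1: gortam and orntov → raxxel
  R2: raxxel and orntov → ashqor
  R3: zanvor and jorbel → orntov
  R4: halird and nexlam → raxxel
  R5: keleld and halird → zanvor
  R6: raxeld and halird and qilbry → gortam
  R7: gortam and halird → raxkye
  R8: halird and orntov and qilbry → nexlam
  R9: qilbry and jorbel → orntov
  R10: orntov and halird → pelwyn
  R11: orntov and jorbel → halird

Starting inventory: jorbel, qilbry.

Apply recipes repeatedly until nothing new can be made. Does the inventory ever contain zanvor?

No

zanvor would need keleld and halird (R5), but keleld is never obtained.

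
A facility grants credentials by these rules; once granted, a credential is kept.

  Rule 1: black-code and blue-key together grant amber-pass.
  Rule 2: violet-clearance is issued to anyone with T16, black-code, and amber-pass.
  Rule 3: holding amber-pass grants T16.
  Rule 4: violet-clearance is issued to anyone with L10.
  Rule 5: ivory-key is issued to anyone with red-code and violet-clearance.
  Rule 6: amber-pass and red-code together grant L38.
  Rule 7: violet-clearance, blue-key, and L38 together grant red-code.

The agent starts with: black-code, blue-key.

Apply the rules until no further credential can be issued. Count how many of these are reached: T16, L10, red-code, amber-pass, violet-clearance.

Holding black-code and blue-key grants amber-pass (Rule 1).
Holding amber-pass grants T16 (Rule 3).
Holding T16, black-code, and amber-pass grants violet-clearance (Rule 2).
T16: reached.
No rule produces L10, and it is not given.
red-code would need violet-clearance, blue-key, and L38 (Rule 7), but L38 is never granted.
amber-pass: reached.
violet-clearance: reached.
Reached: T16, amber-pass, and violet-clearance — 3 of the 5.

3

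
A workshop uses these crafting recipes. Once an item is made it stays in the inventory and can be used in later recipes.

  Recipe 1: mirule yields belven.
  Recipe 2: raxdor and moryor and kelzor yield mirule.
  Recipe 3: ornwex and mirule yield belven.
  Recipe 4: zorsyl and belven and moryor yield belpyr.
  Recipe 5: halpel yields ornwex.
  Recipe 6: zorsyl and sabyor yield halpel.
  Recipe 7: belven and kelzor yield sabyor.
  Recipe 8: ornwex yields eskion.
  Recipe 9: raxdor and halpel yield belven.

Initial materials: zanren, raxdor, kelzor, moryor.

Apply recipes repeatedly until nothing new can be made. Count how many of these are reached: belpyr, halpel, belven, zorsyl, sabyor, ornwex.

raxdor and moryor and kelzor → mirule (Recipe 2).
mirule → belven (Recipe 1).
Using Recipe 7, belven and kelzor make sabyor.
belpyr would need zorsyl, belven, and moryor (Recipe 4), but zorsyl is never obtained.
halpel would need zorsyl and sabyor (Recipe 6), but zorsyl is never obtained.
belven: reached.
No rule produces zorsyl, and it is not given.
sabyor: reached.
ornwex would need halpel (Recipe 5), but halpel is never obtained.
Reached: belven and sabyor — 2 of the 6.

2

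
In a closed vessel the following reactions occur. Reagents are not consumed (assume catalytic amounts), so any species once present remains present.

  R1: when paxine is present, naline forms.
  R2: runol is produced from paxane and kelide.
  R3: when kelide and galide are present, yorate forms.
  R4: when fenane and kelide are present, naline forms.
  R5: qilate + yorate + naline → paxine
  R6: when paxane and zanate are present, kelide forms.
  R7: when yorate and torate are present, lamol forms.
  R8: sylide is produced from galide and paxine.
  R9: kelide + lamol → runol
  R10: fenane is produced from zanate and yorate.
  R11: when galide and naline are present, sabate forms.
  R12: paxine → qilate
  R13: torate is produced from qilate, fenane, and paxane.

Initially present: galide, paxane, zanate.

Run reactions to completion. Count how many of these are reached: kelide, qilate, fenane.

paxane and zanate present → kelide forms (R6).
kelide and galide present → yorate forms (R3).
zanate and yorate present → fenane forms (R10).
kelide: reached.
qilate would need paxine (R12), but paxine never forms.
fenane: reached.
Reached: kelide and fenane — 2 of the 3.

2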